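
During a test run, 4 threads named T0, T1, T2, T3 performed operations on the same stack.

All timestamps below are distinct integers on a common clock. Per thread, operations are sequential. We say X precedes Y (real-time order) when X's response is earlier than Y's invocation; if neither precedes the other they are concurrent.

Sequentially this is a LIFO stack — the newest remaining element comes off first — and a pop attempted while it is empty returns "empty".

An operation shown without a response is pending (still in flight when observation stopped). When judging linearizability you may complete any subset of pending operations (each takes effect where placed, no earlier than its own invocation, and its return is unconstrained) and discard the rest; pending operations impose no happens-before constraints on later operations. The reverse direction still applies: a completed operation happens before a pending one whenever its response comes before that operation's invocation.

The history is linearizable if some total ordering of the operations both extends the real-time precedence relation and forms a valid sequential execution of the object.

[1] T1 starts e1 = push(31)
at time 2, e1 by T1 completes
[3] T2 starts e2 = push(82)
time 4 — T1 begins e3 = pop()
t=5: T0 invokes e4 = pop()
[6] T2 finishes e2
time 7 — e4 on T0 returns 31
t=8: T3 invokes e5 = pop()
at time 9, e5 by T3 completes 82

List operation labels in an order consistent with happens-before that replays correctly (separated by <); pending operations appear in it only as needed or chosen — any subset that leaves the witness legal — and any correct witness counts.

step 1: e1 push(31) — stack <31>
step 2: e4 pop() → 31 — stack <>
step 3: e2 push(82) — stack <82>
step 4: e5 pop() → 82 — stack <>

e1 < e4 < e2 < e5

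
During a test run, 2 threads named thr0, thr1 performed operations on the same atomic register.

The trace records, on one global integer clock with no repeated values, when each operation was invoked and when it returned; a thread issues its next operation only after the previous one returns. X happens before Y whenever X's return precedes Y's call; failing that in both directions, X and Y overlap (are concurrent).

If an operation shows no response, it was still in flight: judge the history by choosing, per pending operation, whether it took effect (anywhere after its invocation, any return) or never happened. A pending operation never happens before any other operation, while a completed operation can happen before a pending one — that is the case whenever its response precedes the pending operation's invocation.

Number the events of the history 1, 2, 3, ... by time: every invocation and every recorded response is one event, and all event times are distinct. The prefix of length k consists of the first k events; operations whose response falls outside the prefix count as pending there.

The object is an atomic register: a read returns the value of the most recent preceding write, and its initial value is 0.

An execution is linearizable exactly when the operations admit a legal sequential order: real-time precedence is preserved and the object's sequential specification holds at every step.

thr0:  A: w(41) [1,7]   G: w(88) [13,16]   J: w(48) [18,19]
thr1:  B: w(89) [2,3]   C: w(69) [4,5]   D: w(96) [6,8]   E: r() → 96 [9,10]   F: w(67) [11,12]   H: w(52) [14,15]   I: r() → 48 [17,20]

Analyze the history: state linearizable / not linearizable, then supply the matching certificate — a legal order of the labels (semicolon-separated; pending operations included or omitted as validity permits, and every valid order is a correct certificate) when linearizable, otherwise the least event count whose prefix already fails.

linearizable — witness: A; B; C; D; E; F; G; H; J; I

after step 1 (A w(41)): value 41
after step 2 (B w(89)): value 89
after step 3 (C w(69)): value 69
after step 4 (D w(96)): value 96
after step 5 (E r() → 96): value 96
after step 6 (F w(67)): value 67
after step 7 (G w(88)): value 88
after step 8 (H w(52)): value 52
after step 9 (J w(48)): value 48
after step 10 (I r() → 48): value 48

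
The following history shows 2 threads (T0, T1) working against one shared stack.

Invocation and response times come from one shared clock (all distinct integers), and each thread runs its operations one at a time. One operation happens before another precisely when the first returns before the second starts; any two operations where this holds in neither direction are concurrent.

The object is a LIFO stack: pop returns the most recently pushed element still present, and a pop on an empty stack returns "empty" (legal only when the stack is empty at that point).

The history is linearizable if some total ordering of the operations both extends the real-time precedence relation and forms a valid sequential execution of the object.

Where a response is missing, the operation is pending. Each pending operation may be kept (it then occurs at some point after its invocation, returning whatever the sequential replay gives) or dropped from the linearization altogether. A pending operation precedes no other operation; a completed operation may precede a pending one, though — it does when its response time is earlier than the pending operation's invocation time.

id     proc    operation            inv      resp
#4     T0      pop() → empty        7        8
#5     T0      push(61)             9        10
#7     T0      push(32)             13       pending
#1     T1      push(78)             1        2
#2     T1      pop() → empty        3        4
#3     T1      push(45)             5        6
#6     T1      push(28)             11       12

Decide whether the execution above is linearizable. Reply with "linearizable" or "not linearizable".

not linearizable

the violation lands at event 4, #2's response at time 4: events 1..3 linearize, events 1..4 do not
exhaustive check: the 2 completed stack ops admit one real-time order; illegal
sample order #1, #2 stalls at step 2 — #2 pop() → empty has no legal effect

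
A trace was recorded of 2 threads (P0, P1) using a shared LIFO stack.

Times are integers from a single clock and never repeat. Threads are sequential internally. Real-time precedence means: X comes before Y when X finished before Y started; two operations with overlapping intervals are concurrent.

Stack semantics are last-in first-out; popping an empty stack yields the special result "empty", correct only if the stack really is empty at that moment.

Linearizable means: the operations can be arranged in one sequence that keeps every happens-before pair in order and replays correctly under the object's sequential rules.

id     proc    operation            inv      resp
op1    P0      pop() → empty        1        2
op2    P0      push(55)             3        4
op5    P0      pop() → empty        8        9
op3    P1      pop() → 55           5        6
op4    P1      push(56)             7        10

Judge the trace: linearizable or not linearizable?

a witness: op1, op2, op3, op5, op4
1. op1 pop() → empty, leaving stack <>
2. op2 push(55), leaving stack <55>
3. op3 pop() → 55, leaving stack <>
4. op5 pop() → empty, leaving stack <>
5. op4 push(56), leaving stack <56>

linearizable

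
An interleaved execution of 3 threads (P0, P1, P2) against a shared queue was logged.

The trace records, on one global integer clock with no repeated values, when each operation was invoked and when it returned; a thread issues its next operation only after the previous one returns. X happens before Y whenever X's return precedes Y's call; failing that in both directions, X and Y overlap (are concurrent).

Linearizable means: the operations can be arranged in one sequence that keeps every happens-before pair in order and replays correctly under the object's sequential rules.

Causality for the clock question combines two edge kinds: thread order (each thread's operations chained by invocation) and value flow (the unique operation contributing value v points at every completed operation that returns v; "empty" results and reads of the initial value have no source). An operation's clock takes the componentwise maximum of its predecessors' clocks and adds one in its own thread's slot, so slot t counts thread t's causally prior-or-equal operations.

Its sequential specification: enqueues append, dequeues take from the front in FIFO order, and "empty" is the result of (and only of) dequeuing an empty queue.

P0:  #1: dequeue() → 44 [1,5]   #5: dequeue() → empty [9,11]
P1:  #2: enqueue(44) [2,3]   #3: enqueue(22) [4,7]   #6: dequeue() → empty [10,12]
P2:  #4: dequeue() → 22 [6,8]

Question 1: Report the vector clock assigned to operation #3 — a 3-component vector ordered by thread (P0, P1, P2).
#2 (invocation 2): nothing precedes it; P1's component alone gives (0, 1, 0)
from VC(#2)=(0, 1, 0), #3 (invoked 4) maxes components and bumps P1 → (0, 2, 0)
from VC(#2)=(0, 1, 0), #1 (invoked 1) maxes components and bumps P0 → (1, 1, 0)
from VC(#3)=(0, 2, 0), #4 (invoked 6) maxes components and bumps P2 → (0, 2, 1)
from VC(#3)=(0, 2, 0), #6 (invoked 10) maxes components and bumps P1 → (0, 3, 0)
from VC(#1)=(1, 1, 0), #5 (invoked 9) maxes components and bumps P0 → (2, 1, 0)
target: VC(#3) = (0, 2, 0)

(0, 2, 0)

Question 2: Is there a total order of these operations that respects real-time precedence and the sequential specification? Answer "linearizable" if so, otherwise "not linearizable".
a witness: #2, #1, #3, #4, #5, #6
after step 1 (#2 enqueue(44)): queue <44>
after step 2 (#1 dequeue() → 44): queue <>
after step 3 (#3 enqueue(22)): queue <22>
after step 4 (#4 dequeue() → 22): queue <>
after step 5 (#5 dequeue() → empty): queue <>
after step 6 (#6 dequeue() → empty): queue <>

linearizable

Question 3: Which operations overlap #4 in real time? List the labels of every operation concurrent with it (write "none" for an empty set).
overlap test against #4 [6,8]: concurrent iff the interval meets 6..8
#1 [1,5]: before
#2 [2,3]: before
#3 [4,7]: concurrent
#5 [9,11]: after
#6 [10,12]: after

#3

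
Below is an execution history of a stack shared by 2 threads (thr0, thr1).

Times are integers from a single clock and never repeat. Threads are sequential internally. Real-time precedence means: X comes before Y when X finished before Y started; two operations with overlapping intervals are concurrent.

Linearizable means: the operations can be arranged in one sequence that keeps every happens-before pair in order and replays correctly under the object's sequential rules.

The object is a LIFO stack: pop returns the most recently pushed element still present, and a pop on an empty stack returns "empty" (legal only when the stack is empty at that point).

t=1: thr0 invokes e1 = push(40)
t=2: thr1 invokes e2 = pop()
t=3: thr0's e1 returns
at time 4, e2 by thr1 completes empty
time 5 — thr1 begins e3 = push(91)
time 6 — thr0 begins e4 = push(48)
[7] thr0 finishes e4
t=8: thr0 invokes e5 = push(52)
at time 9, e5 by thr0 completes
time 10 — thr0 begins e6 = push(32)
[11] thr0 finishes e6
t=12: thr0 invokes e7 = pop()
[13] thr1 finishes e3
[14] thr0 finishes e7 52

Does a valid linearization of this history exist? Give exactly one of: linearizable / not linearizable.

not linearizable

cut after 13 events: linearizable; cut after 14 events (e7 responds, time 14): not linearizable
10 orders of the 7 completed stack ops respect real time; none is legal
sample order e1, e2, e3, e4, e5, e6, e7 stalls at step 2 — e2 pop() → empty has no legal effect
sample order e1, e2, e4, e3, e5, e6, e7 stalls at step 2 — e2 pop() → empty has no legal effect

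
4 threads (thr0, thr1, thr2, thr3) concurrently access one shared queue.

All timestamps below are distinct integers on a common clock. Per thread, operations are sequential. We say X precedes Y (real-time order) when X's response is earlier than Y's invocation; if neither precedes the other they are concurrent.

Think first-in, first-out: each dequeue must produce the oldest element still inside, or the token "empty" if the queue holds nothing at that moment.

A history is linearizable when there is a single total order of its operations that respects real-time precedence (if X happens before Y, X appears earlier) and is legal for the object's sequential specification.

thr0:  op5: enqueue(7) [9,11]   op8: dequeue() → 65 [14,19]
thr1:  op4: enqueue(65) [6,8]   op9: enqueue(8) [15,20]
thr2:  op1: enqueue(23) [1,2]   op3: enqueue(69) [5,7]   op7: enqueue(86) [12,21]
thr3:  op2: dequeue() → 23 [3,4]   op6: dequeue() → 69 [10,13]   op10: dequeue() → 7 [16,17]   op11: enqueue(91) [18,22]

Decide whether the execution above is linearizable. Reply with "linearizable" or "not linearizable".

a witness: op1, op2, op3, op4, op5, op6, op7, op8, op9, op10, op11
1. op1 enqueue(23), leaving queue <23>
2. op2 dequeue() → 23, leaving queue <>
3. op3 enqueue(69), leaving queue <69>
4. op4 enqueue(65), leaving queue <69,65>
5. op5 enqueue(7), leaving queue <69,65,7>
6. op6 dequeue() → 69, leaving queue <65,7>
7. op7 enqueue(86), leaving queue <65,7,86>
8. op8 dequeue() → 65, leaving queue <7,86>
9. op9 enqueue(8), leaving queue <7,86,8>
10. op10 dequeue() → 7, leaving queue <86,8>
11. op11 enqueue(91), leaving queue <86,8,91>

linearizable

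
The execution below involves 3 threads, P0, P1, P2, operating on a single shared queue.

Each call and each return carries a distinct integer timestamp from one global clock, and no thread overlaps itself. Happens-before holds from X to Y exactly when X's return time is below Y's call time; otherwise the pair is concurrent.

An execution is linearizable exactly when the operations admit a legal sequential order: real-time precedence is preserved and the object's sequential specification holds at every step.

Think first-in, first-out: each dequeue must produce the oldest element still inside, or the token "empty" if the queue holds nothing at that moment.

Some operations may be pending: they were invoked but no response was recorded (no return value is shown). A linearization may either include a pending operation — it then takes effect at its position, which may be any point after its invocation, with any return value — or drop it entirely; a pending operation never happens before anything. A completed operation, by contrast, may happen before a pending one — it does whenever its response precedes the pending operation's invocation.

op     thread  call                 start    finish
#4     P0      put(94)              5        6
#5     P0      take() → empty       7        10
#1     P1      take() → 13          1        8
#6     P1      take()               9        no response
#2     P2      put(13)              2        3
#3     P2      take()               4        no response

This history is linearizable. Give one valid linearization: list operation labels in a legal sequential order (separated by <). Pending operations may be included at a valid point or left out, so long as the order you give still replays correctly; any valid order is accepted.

#2 < #1 < #3 < #4 < #6 < #5

1. #2 put(13), leaving queue <13>
2. #1 take() → 13, leaving queue <>
3. #3 take() (pending, included), leaving queue <>
4. #4 put(94), leaving queue <94>
5. #6 take() (pending, included), leaving queue <>
6. #5 take() → empty, leaving queue <>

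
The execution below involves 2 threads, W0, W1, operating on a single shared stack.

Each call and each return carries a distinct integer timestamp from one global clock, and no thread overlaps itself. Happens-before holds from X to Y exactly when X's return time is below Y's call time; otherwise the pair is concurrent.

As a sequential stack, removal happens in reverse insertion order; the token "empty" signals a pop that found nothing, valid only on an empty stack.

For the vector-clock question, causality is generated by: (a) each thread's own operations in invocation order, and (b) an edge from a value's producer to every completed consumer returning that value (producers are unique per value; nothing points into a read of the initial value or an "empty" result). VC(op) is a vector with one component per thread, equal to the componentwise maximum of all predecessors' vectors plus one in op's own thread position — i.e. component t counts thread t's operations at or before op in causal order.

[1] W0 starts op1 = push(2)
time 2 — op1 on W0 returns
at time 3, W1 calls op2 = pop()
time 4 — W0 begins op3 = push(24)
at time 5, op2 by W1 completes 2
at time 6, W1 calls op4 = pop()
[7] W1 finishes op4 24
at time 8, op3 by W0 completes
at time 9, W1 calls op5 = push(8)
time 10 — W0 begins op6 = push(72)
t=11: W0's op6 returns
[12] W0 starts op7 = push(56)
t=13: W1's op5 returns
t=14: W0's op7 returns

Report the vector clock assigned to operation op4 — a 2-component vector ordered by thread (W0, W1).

VC(op1, invoked at 1): no causal predecessors; +1 on W0 → (1, 0)
merge at op2 (invoked 3): VC(op1)=(1, 0), own-thread bump on W1 → (1, 1)
merge at op3 (invoked 4): VC(op1)=(1, 0), own-thread bump on W0 → (2, 0)
merge at op6 (invoked 10): VC(op3)=(2, 0), own-thread bump on W0 → (3, 0)
merge at op4 (invoked 6): VC(op2)=(1, 1), VC(op3)=(2, 0), own-thread bump on W1 → (2, 2)
merge at op7 (invoked 12): VC(op6)=(3, 0), own-thread bump on W0 → (4, 0)
merge at op5 (invoked 9): VC(op4)=(2, 2), own-thread bump on W1 → (2, 3)
target: VC(op4) = (2, 2)

(2, 2)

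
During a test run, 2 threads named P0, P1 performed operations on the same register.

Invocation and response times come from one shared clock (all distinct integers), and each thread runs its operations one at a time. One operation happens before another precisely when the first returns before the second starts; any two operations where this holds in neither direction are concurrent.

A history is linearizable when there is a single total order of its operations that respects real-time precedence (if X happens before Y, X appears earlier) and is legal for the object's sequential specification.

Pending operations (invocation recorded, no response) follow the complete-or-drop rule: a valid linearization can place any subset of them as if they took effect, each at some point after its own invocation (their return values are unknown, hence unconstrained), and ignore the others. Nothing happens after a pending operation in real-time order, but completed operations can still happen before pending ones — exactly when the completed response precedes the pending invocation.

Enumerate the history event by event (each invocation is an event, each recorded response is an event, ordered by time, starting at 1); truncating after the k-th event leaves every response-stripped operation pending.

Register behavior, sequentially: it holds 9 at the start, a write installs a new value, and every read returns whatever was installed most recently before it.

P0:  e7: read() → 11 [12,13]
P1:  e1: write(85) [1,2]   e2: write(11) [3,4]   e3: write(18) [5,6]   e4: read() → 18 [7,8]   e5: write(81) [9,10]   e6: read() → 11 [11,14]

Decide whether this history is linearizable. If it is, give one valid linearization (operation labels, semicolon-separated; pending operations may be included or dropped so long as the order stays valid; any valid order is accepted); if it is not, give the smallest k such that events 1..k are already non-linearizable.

not linearizable — minimal violating prefix: 13 events

already the first 13 events (up to e7's response at time 13) admit no linearization; the first 12 still do
one real-time candidate order over the 6 completed operations — the register replay rejects it
including or dropping the 1 pending operation (e6) in any combination fails
e.g. e1, e2, e3, e4, e5, e7 (pending dropped): illegal at step 6, since e7 read() → 11 cannot apply there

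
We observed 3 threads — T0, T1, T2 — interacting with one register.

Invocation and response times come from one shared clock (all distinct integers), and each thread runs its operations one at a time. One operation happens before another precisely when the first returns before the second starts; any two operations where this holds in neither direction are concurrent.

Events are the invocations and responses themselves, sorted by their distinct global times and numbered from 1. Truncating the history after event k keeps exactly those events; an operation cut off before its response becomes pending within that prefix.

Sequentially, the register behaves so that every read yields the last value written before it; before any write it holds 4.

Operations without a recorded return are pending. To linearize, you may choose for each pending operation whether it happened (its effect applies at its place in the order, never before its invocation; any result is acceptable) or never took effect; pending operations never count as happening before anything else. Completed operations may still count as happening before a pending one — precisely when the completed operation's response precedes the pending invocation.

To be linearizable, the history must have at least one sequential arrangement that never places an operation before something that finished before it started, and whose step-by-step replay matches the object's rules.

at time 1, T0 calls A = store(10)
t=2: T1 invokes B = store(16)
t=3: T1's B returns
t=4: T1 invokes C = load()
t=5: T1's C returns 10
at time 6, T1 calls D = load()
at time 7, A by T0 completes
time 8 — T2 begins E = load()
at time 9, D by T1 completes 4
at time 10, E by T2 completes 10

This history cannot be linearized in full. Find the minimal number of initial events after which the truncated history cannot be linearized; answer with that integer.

a valid linearization of events 1..8 exists, for instance B, A, C:
step 1: B store(16) — value 16
step 2: A store(10) — value 10
step 3: C load() → 10 — value 10
at event 9 (D's time-9 response) nothing linearizes any more
include/drop combinations of the 1 pending operation (E) were all tried; none helps
sample order A, B, C, D (pending dropped) stalls at step 3 — C load() → 10 has no legal effect
sample order B, A, C, D (pending dropped) stalls at step 4 — D load() → 4 has no legal effect

9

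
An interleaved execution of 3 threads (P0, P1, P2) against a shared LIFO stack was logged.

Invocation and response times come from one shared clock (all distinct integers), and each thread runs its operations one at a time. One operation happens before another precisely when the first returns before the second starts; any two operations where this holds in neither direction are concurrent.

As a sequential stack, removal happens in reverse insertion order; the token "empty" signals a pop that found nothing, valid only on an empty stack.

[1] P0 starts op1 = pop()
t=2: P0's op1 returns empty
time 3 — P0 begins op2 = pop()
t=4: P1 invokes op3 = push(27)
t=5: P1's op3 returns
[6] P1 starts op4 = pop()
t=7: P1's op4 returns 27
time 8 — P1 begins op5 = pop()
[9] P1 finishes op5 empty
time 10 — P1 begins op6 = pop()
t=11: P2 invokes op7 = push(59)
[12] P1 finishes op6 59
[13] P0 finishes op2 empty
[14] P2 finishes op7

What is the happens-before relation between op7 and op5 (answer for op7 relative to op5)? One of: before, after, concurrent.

after

op7 spans [11,14], op5 spans [8,9]
resp(op5)=9 < inv(op7)=11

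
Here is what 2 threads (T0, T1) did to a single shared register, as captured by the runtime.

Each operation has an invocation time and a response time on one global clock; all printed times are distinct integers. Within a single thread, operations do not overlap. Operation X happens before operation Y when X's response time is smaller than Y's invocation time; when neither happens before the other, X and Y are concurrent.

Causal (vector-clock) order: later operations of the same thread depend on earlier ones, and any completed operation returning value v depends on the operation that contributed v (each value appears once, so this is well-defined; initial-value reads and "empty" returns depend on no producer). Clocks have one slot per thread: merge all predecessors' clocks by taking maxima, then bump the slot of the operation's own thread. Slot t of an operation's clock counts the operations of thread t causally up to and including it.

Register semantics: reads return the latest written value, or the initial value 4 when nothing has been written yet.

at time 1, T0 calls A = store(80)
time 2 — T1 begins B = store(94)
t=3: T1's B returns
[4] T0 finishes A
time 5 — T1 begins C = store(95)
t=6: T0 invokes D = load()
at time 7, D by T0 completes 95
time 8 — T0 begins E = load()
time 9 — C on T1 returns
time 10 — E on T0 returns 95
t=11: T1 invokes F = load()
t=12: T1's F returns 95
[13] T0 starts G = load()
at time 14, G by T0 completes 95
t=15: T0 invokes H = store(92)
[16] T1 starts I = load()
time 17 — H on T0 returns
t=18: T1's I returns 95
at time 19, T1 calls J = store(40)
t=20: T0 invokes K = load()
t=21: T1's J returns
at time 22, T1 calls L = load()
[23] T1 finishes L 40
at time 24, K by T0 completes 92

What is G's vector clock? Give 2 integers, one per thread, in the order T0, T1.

root op B, invoked 2: fresh clock plus T1's own tick → (0, 1)
root op A, invoked 1: fresh clock plus T0's own tick → (1, 0)
VC(C, invoked at 5): max of VC(B)=(0, 1), then +1 on thread T1 → (0, 2)
VC(F, invoked at 11): max of VC(C)=(0, 2), then +1 on thread T1 → (0, 3)
VC(I, invoked at 16): max of VC(C)=(0, 2), VC(F)=(0, 3), then +1 on thread T1 → (0, 4)
VC(D, invoked at 6): max of VC(A)=(1, 0), VC(C)=(0, 2), then +1 on thread T0 → (2, 2)
VC(J, invoked at 19): max of VC(I)=(0, 4), then +1 on thread T1 → (0, 5)
VC(E, invoked at 8): max of VC(C)=(0, 2), VC(D)=(2, 2), then +1 on thread T0 → (3, 2)
VC(L, invoked at 22): max of VC(J)=(0, 5), then +1 on thread T1 → (0, 6)
VC(G, invoked at 13): max of VC(C)=(0, 2), VC(E)=(3, 2), then +1 on thread T0 → (4, 2)
VC(H, invoked at 15): max of VC(G)=(4, 2), then +1 on thread T0 → (5, 2)
VC(K, invoked at 20): max of VC(H)=(5, 2), then +1 on thread T0 → (6, 2)
target: VC(G) = (4, 2)

(4, 2)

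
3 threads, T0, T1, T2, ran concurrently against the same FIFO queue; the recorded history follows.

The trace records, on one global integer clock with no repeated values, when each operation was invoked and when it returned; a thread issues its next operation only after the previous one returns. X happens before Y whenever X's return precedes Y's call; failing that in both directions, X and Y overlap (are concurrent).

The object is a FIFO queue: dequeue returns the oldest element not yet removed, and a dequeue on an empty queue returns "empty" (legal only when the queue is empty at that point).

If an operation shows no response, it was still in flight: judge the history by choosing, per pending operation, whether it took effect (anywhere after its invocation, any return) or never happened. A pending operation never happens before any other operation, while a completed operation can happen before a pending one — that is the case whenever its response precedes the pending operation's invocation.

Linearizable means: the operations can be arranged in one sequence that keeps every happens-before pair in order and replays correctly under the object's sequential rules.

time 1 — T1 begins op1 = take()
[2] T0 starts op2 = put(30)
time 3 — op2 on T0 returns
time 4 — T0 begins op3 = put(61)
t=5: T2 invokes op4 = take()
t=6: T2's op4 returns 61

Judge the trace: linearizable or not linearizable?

one valid linearization: op2, op1, op3, op4
after step 1 (op2 put(30)): queue <30>
after step 2 (op1 take() (pending, included)): queue <>
after step 3 (op3 put(61) (pending, included)): queue <61>
after step 4 (op4 take() → 61): queue <>

linearizable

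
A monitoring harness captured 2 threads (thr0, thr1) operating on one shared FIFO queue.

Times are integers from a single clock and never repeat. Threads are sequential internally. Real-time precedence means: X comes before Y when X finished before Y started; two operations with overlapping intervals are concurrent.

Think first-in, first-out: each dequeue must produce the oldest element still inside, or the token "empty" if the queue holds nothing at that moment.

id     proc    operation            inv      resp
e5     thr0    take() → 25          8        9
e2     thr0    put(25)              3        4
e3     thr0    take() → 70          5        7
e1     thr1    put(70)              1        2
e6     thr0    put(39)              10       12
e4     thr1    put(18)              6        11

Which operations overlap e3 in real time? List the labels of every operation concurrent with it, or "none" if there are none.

e3 runs from 5 to 7; window-overlapping ops are concurrent
e1 [1,2]: before
e2 [3,4]: before
e4 [6,11]: concurrent
e5 [8,9]: after
e6 [10,12]: after

e4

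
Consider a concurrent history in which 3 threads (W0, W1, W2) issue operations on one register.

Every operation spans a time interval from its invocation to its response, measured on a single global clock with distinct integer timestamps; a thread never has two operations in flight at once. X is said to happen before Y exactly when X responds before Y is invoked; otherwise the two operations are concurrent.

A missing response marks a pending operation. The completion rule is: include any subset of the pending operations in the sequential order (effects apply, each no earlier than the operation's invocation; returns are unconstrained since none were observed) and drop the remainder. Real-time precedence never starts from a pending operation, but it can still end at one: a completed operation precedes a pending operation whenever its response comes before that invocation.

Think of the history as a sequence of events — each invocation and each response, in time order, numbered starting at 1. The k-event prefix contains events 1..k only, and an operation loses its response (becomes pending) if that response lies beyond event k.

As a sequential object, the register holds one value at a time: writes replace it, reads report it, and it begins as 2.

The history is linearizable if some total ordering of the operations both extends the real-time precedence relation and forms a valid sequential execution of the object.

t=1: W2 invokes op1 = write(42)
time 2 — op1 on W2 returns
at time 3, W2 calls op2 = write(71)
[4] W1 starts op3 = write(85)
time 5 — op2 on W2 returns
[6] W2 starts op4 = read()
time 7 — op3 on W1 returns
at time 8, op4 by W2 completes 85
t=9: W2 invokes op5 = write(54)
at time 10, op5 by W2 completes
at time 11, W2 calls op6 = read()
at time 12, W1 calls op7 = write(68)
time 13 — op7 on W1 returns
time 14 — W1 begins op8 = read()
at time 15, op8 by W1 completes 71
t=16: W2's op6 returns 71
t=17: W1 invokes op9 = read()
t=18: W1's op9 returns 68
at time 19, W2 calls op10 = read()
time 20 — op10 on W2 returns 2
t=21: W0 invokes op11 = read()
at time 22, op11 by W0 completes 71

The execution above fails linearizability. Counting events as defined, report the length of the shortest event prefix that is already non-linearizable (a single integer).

events 1..14 are still linearizable — one witness is op1, op2, op3, op4, op5, op6, op7:
after step 1 (op1 write(42)): value 42
after step 2 (op2 write(71)): value 71
after step 3 (op3 write(85)): value 85
after step 4 (op4 read() → 85): value 85
after step 5 (op5 write(54)): value 54
after step 6 (op6 read() (pending, included)): value 54
after step 7 (op7 write(68)): value 68
at event 15 (op8's time-15 response) nothing linearizes any more
no escape via the 1 pending operation (op6): every completion choice fails
sample order op1, op2, op3, op4, op5, op7, op8 (pending dropped) stalls at step 7 — op8 read() → 71 has no legal effect
sample order op1, op2, op4, op3, op5, op7, op8 (pending dropped) stalls at step 3 — op4 read() → 85 has no legal effect

15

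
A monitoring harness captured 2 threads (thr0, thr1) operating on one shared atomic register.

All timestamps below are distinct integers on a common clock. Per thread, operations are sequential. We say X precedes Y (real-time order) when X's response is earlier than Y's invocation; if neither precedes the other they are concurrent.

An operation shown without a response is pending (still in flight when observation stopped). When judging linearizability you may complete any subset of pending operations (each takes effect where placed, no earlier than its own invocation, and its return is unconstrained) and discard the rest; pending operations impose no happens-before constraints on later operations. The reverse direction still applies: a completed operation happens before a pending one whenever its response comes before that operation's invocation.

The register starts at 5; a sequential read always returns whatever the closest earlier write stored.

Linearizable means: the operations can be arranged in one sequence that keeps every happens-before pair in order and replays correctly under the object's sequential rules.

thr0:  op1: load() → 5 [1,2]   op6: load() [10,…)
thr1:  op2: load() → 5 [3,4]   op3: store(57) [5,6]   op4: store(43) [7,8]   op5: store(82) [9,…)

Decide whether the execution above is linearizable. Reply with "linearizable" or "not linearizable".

witness order: op1, op2, op3, op4
after step 1 (op1 load() → 5): value 5
after step 2 (op2 load() → 5): value 5
after step 3 (op3 store(57)): value 57
after step 4 (op4 store(43)): value 43

linearizable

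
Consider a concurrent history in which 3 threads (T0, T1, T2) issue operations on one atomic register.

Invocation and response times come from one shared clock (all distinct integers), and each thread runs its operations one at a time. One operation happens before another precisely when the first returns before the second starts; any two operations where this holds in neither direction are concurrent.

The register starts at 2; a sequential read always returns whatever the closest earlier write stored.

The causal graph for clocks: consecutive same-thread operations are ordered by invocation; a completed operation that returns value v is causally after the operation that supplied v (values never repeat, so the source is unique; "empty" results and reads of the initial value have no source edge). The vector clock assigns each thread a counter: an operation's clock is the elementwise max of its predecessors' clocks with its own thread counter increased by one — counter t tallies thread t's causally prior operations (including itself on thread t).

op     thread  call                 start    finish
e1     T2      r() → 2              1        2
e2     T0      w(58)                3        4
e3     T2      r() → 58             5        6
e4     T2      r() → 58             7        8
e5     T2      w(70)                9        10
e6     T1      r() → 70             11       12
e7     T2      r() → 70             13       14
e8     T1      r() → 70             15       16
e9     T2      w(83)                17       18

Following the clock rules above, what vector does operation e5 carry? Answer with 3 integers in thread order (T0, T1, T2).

(1, 0, 4)

VC(e1, invoked at 1): no causal predecessors; +1 on T2 → (0, 0, 1)
VC(e2, invoked at 3): no causal predecessors; +1 on T0 → (1, 0, 0)
e3, invoked 5, takes VC(e1)=(0, 0, 1), VC(e2)=(1, 0, 0) under max, adds 1 for T2 → (1, 0, 2)
e4, invoked 7, takes VC(e2)=(1, 0, 0), VC(e3)=(1, 0, 2) under max, adds 1 for T2 → (1, 0, 3)
e5, invoked 9, takes VC(e4)=(1, 0, 3) under max, adds 1 for T2 → (1, 0, 4)
e7, invoked 13, takes VC(e5)=(1, 0, 4) under max, adds 1 for T2 → (1, 0, 5)
e6, invoked 11, takes VC(e5)=(1, 0, 4) under max, adds 1 for T1 → (1, 1, 4)
e9, invoked 17, takes VC(e7)=(1, 0, 5) under max, adds 1 for T2 → (1, 0, 6)
e8, invoked 15, takes VC(e5)=(1, 0, 4), VC(e6)=(1, 1, 4) under max, adds 1 for T1 → (1, 2, 4)
target: VC(e5) = (1, 0, 4)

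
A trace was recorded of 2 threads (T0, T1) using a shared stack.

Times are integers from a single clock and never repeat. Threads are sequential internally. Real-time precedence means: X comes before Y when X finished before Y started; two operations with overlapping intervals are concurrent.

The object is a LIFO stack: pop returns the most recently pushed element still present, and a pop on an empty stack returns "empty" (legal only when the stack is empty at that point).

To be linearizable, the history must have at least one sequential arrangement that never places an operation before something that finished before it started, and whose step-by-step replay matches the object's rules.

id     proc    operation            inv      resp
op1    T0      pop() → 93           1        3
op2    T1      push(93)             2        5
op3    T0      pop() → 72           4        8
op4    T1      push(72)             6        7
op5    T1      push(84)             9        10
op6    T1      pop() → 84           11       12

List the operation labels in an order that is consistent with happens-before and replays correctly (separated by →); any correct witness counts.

op2 → op1 → op4 → op3 → op5 → op6

step 1: op2 push(93) — stack <93>
step 2: op1 pop() → 93 — stack <>
step 3: op4 push(72) — stack <72>
step 4: op3 pop() → 72 — stack <>
step 5: op5 push(84) — stack <84>
step 6: op6 pop() → 84 — stack <>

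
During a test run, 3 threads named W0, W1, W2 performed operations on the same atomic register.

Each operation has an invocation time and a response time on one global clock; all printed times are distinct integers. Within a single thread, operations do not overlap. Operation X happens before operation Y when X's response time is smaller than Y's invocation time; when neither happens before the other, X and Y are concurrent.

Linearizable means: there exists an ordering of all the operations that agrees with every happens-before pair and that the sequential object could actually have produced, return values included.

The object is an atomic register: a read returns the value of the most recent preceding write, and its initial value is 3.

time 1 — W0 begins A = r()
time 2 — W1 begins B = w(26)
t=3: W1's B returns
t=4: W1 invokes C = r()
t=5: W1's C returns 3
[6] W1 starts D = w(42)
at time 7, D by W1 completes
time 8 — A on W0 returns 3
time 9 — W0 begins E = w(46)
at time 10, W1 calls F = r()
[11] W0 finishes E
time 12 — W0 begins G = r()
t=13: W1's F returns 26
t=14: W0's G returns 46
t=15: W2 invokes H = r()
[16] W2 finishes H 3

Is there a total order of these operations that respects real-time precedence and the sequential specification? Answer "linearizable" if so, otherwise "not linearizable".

events 1..4 are fine; event 5 — the response of C at time 5 — makes the prefix non-linearizable
exhaustive check: the 2 completed atomic register ops admit one real-time order; illegal
include/drop combinations of the 1 pending operation (A) were all tried; none helps
sample order B, C (pending dropped) stalls at step 2 — C r() → 3 has no legal effect

not linearizable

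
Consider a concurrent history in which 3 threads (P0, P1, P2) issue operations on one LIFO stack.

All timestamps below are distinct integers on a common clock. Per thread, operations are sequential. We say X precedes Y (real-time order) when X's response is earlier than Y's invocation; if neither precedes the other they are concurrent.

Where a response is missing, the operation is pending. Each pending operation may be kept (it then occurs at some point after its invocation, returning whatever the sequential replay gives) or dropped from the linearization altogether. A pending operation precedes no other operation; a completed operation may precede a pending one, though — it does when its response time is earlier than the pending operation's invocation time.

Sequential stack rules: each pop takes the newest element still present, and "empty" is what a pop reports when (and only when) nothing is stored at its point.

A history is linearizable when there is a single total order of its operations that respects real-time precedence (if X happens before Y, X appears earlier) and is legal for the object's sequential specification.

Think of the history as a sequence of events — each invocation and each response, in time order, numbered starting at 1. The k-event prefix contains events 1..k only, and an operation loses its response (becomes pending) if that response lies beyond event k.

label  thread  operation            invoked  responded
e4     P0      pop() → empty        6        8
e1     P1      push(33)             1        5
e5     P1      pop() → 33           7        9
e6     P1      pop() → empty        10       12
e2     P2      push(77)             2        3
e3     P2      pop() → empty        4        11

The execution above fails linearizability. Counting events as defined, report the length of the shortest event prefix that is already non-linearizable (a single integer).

events 1..10 are linearizable; a witness order is e1, e2, e3, e5, e4:
step 1: e1 push(33) — stack <33>
step 2: e2 push(77) — stack <33,77>
step 3: e3 pop() (pending, included) — stack <33>
step 4: e5 pop() → 33 — stack <>
step 5: e4 pop() → empty — stack <>
include event 11 — e3 responding at 11 — and every candidate order breaks
completion choices over the 1 pending operation (e6) were checked; none helps
e.g. e1, e2, e3, e4, e5 (pending dropped): illegal at step 3, since e3 pop() → empty cannot apply there
e.g. e1, e2, e3, e5, e4 (pending dropped): illegal at step 3, since e3 pop() → empty cannot apply there

11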